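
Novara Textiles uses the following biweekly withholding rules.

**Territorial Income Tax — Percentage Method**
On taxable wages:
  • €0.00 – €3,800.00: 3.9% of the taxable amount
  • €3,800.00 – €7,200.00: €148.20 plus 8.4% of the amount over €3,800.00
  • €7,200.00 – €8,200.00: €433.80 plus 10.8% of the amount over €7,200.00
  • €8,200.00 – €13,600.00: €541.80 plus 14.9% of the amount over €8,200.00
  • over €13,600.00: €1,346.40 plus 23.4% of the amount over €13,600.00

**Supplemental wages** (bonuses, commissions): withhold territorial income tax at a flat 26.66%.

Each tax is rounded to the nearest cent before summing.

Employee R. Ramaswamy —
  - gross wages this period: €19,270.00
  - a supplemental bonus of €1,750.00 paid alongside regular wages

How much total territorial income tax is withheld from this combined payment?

€3,139.73

Territorial Income Tax: taxable = €19,270.00
  €1,346.40 + 23.4% × (€19,270.00 − €13,600.00) = €1,346.40 + 23.4% × €5,670.00 = €2,673.18
Supplemental (26.66% flat on bonus): 26.66% × €1,750.00 = €466.55
Total territorial income tax: €2,673.18 + €466.55 = €3,139.73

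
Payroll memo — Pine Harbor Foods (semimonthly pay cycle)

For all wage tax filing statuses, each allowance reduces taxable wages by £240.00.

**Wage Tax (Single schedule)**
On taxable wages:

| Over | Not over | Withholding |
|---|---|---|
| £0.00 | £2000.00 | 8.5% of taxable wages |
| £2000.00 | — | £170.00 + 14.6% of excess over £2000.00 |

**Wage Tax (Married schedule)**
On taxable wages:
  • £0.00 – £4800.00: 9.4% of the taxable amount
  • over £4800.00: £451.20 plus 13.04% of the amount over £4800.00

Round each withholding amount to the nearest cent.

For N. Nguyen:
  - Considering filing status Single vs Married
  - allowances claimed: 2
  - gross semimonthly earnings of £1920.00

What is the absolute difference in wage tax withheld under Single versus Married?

£12.96

Wage Tax (Single): taxable = £1920.00 − 2×£240.00 = £1440.00
  8.5% × £1440.00 = £122.40
Wage Tax (Married): taxable = £1920.00 − 2×£240.00 = £1440.00
  9.4% × £1440.00 = £135.36
Difference: |£122.40 − £135.36| = £12.96 (higher under Married)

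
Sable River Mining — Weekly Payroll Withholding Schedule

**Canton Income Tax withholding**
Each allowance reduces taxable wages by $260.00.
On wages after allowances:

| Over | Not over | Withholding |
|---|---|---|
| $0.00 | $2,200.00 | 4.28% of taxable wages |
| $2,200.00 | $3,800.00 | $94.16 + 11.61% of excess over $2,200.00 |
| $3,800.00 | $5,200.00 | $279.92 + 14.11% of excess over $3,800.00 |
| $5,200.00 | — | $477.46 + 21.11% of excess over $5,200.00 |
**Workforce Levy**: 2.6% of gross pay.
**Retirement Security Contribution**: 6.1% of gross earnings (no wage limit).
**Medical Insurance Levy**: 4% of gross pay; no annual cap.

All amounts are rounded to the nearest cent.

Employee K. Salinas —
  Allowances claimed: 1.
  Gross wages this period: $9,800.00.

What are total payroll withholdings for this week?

Canton Income Tax: taxable = $9,800.00 − 1×$260.00 = $9,540.00
  $477.46 + 21.11% × ($9,540.00 − $5,200.00) = $477.46 + 21.11% × $4,340.00 = $1,393.63
Workforce Levy: 2.6% × $9,800.00 = $254.80
Retirement Security Contribution: 6.1% × $9,800.00 = $597.80
Medical Insurance Levy: 4% × $9,800.00 = $392.00
Total: $1,393.63 + $254.80 + $597.80 + $392.00 = $2,638.23

$2,638.23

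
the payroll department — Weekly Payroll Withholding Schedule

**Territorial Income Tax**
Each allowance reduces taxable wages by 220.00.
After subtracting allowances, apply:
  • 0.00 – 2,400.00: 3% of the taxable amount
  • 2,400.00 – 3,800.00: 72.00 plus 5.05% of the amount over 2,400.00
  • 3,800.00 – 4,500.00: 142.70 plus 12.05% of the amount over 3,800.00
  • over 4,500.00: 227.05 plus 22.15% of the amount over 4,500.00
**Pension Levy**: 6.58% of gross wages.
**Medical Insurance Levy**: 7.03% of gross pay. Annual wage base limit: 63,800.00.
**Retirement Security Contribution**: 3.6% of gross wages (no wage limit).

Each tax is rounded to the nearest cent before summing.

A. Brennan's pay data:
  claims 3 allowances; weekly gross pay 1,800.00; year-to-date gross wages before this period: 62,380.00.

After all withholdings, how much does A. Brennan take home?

Territorial Income Tax: taxable = 1,800.00 − 3×220.00 = 1,140.00
  3% × 1,140.00 = 34.20
Pension Levy: 6.58% × 1,800.00 = 118.44
Medical Insurance Levy: cap 63,800.00 − YTD 62,380.00 = 1,420.00 subject; 7.03% × 1,420.00 = 99.83
Retirement Security Contribution: 3.6% × 1,800.00 = 64.80
Total withheld: 34.20 + 118.44 + 99.83 + 64.80 = 317.27
Net pay: 1,800.00 − 317.27 = 1,482.73

1,482.73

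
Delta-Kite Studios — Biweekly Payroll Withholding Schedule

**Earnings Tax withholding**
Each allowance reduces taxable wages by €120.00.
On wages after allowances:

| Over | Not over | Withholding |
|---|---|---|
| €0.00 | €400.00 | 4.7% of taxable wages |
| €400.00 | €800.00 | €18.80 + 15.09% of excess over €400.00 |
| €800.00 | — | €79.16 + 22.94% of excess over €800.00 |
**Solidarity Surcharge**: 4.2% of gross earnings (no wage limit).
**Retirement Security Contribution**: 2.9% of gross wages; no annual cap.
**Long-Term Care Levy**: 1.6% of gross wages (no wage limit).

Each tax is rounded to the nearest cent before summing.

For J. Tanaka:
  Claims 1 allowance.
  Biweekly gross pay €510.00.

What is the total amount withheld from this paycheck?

€62.70

Earnings Tax: taxable = €510.00 − 1×€120.00 = €390.00
  4.7% × €390.00 = €18.33
Solidarity Surcharge: 4.2% × €510.00 = €21.42
Retirement Security Contribution: 2.9% × €510.00 = €14.79
Long-Term Care Levy: 1.6% × €510.00 = €8.16
Total: €18.33 + €21.42 + €14.79 + €8.16 = €62.70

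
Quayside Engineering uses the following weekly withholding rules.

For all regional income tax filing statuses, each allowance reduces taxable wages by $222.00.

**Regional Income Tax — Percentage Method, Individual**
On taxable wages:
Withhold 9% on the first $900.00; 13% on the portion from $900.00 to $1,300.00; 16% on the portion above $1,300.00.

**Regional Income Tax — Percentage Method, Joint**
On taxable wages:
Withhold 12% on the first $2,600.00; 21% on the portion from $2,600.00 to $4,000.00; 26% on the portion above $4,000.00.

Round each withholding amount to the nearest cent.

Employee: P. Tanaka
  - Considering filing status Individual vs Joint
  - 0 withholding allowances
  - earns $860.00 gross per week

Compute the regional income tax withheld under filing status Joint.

$103.20

Regional Income Tax (Joint): taxable = $860.00
  12% × $860.00 = $103.20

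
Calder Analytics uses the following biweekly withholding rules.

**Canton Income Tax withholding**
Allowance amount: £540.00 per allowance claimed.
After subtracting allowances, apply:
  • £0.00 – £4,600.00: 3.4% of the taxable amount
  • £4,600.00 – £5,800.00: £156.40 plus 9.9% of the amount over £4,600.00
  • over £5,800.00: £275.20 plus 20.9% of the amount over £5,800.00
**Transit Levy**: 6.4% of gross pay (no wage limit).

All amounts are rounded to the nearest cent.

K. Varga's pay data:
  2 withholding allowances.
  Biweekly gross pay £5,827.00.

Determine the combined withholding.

£543.88

Canton Income Tax: taxable = £5,827.00 − 2×£540.00 = £4,747.00
  £156.40 + 9.9% × (£4,747.00 − £4,600.00) = £156.40 + 9.9% × £147.00 = £170.95
Transit Levy: 6.4% × £5,827.00 = £372.93
Total: £170.95 + £372.93 = £543.88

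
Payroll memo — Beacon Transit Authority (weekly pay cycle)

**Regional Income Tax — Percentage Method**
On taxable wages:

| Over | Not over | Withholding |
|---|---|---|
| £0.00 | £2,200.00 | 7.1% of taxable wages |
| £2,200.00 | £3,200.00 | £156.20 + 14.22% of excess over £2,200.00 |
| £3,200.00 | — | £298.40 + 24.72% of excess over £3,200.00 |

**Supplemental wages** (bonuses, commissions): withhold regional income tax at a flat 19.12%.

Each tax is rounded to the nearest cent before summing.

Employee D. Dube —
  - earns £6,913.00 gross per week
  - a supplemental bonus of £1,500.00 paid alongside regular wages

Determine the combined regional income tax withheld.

£1,503.05

Regional Income Tax: taxable = £6,913.00
  £298.40 + 24.72% × (£6,913.00 − £3,200.00) = £298.40 + 24.72% × £3,713.00 = £1,216.25
Supplemental (19.12% flat on bonus): 19.12% × £1,500.00 = £286.80
Total regional income tax: £1,216.25 + £286.80 = £1,503.05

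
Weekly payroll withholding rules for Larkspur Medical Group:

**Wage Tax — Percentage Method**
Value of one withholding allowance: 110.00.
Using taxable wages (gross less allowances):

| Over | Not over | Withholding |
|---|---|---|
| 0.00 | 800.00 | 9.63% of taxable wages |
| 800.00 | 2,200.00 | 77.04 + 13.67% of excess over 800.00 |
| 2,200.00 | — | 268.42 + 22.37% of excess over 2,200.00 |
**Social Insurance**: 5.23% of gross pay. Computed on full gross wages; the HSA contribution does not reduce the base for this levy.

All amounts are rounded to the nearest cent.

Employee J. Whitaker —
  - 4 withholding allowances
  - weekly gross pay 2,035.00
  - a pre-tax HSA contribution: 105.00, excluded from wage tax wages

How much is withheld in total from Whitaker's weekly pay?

Wage Tax: taxable = 2,035.00 − 105.00 − 4×110.00 = 1,490.00
  77.04 + 13.67% × (1,490.00 − 800.00) = 77.04 + 13.67% × 690.00 = 171.36
Social Insurance: 5.23% × 2,035.00 = 106.43
Total: 171.36 + 106.43 = 277.79

277.79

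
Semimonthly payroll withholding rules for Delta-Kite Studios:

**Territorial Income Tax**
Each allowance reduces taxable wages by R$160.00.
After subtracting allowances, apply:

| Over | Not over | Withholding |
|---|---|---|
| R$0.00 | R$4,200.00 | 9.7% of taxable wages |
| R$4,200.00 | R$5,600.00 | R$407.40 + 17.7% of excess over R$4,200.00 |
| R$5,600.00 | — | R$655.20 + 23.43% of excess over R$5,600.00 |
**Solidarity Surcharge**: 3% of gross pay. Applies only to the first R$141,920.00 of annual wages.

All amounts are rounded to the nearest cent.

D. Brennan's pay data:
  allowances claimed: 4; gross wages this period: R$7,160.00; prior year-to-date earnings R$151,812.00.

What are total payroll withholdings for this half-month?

R$870.76

Territorial Income Tax: taxable = R$7,160.00 − 4×R$160.00 = R$6,520.00
  R$655.20 + 23.43% × (R$6,520.00 − R$5,600.00) = R$655.20 + 23.43% × R$920.00 = R$870.76
Solidarity Surcharge: YTD R$151,812.00 ≥ cap R$141,920.00 → R$0.00
Total: R$870.76 + R$0.00 = R$870.76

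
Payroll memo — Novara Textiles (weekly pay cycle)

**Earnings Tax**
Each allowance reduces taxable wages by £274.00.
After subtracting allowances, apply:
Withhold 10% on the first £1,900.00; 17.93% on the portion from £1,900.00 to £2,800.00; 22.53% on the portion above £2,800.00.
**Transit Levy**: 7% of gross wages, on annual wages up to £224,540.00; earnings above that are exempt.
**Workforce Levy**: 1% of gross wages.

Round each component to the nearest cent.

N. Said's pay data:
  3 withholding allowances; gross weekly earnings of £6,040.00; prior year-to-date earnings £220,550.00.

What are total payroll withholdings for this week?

£1,235.85

Earnings Tax: taxable = £6,040.00 − 3×£274.00 = £5,218.00
  £351.37 + 22.53% × (£5,218.00 − £2,800.00) = £351.37 + 22.53% × £2,418.00 = £896.15
Transit Levy: cap £224,540.00 − YTD £220,550.00 = £3,990.00 subject; 7% × £3,990.00 = £279.30
Workforce Levy: 1% × £6,040.00 = £60.40
Total: £896.15 + £279.30 + £60.40 = £1,235.85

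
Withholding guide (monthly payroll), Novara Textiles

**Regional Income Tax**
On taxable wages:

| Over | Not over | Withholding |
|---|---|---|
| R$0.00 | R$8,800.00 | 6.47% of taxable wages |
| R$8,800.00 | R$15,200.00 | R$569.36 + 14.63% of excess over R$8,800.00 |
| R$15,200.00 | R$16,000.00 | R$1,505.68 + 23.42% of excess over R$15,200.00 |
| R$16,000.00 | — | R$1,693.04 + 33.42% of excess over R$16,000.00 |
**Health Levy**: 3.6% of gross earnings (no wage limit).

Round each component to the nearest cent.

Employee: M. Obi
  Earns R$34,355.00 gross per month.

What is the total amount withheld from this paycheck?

Regional Income Tax: taxable = R$34,355.00
  R$1,693.04 + 33.42% × (R$34,355.00 − R$16,000.00) = R$1,693.04 + 33.42% × R$18,355.00 = R$7,827.28
Health Levy: 3.6% × R$34,355.00 = R$1,236.78
Total: R$7,827.28 + R$1,236.78 = R$9,064.06

R$9,064.06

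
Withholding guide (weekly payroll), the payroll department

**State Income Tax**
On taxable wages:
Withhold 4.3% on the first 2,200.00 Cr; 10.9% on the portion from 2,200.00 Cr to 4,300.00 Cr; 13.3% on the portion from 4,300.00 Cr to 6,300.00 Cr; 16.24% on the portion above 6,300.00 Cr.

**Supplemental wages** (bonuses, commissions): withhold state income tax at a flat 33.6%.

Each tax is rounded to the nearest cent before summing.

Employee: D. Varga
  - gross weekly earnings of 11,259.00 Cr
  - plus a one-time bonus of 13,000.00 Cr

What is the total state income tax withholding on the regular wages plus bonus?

5,762.84 Cr

State Income Tax: taxable = 11,259.00 Cr
  589.50 Cr + 16.24% × (11,259.00 Cr − 6,300.00 Cr) = 589.50 Cr + 16.24% × 4,959.00 Cr = 1,394.84 Cr
Supplemental (33.6% flat on bonus): 33.6% × 13,000.00 Cr = 4,368.00 Cr
Total state income tax: 1,394.84 Cr + 4,368.00 Cr = 5,762.84 Cr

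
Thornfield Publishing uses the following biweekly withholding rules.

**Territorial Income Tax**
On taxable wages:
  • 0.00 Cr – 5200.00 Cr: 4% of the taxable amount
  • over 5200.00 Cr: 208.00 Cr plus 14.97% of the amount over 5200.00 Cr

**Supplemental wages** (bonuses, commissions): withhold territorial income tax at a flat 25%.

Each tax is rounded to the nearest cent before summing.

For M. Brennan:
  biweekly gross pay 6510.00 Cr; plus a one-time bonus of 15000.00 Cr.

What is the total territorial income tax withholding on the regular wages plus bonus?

Territorial Income Tax: taxable = 6510.00 Cr
  208.00 Cr + 14.97% × (6510.00 Cr − 5200.00 Cr) = 208.00 Cr + 14.97% × 1310.00 Cr = 404.11 Cr
Supplemental (25% flat on bonus): 25% × 15000.00 Cr = 3750.00 Cr
Total territorial income tax: 404.11 Cr + 3750.00 Cr = 4154.11 Cr

4154.11 Cr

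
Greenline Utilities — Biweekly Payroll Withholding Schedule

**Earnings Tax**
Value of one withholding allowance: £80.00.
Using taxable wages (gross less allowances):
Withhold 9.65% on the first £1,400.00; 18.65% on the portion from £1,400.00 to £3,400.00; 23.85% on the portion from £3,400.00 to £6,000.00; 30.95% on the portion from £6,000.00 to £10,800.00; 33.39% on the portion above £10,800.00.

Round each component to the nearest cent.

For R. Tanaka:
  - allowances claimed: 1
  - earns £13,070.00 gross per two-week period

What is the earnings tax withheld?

£3,345.04

Earnings Tax: taxable = £13,070.00 − 1×£80.00 = £12,990.00
  £2,613.80 + 33.39% × (£12,990.00 − £10,800.00) = £2,613.80 + 33.39% × £2,190.00 = £3,345.04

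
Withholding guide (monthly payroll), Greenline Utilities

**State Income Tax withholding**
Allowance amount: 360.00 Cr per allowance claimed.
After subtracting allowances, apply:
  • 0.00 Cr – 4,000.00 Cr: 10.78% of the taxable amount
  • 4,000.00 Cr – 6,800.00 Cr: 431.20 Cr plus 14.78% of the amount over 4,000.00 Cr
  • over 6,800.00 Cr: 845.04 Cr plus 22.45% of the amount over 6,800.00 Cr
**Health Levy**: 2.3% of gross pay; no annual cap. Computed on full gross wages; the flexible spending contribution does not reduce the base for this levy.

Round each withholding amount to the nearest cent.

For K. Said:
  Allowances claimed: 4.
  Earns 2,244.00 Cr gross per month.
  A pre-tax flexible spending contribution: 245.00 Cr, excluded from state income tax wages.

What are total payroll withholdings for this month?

State Income Tax: taxable = 2,244.00 Cr − 245.00 Cr − 4×360.00 Cr = 559.00 Cr
  10.78% × 559.00 Cr = 60.26 Cr
Health Levy: 2.3% × 2,244.00 Cr = 51.61 Cr
Total: 60.26 Cr + 51.61 Cr = 111.87 Cr

111.87 Cr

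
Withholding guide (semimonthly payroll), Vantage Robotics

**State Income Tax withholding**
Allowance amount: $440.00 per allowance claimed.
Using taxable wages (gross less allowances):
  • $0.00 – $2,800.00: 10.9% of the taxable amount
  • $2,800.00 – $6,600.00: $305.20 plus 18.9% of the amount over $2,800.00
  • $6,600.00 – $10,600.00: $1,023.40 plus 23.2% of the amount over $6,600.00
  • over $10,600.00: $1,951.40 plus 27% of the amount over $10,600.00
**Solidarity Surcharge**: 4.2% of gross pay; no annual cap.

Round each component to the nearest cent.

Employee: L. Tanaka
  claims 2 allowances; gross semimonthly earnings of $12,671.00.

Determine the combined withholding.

$2,805.15

State Income Tax: taxable = $12,671.00 − 2×$440.00 = $11,791.00
  $1,951.40 + 27% × ($11,791.00 − $10,600.00) = $1,951.40 + 27% × $1,191.00 = $2,272.97
Solidarity Surcharge: 4.2% × $12,671.00 = $532.18
Total: $2,272.97 + $532.18 = $2,805.15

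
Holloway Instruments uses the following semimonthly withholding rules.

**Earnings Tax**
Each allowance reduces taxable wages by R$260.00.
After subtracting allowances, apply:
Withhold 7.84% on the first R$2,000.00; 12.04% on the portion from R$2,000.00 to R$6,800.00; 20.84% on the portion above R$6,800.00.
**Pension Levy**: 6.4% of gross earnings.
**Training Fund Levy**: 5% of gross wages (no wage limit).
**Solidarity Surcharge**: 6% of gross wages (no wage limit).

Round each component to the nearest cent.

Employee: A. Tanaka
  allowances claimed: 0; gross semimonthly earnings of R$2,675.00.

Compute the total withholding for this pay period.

Earnings Tax: taxable = R$2,675.00
  R$156.80 + 12.04% × (R$2,675.00 − R$2,000.00) = R$156.80 + 12.04% × R$675.00 = R$238.07
Pension Levy: 6.4% × R$2,675.00 = R$171.20
Training Fund Levy: 5% × R$2,675.00 = R$133.75
Solidarity Surcharge: 6% × R$2,675.00 = R$160.50
Total: R$238.07 + R$171.20 + R$133.75 + R$160.50 = R$703.52

R$703.52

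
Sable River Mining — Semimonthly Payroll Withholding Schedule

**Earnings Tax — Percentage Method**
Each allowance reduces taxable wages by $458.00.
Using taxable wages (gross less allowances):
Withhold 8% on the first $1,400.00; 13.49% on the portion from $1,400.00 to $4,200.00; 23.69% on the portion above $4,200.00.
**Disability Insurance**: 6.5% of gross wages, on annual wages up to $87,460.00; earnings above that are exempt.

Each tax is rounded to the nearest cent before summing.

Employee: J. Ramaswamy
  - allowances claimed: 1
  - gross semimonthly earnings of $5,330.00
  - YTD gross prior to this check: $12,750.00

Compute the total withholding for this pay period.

$995.37

Earnings Tax: taxable = $5,330.00 − 1×$458.00 = $4,872.00
  $489.72 + 23.69% × ($4,872.00 − $4,200.00) = $489.72 + 23.69% × $672.00 = $648.92
Disability Insurance: 6.5% × $5,330.00 = $346.45
Total: $648.92 + $346.45 = $995.37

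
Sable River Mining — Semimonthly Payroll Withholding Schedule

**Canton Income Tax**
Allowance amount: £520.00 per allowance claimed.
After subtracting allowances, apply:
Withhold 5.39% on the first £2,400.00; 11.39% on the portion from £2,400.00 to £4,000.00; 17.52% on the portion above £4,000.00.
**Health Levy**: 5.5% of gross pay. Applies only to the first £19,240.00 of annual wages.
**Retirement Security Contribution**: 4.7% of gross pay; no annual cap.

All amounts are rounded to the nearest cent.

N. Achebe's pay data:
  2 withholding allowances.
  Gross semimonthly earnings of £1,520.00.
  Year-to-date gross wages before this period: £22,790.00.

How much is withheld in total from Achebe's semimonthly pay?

£97.31

Canton Income Tax: taxable = £1,520.00 − 2×£520.00 = £480.00
  5.39% × £480.00 = £25.87
Health Levy: YTD £22,790.00 ≥ cap £19,240.00 → £0.00
Retirement Security Contribution: 4.7% × £1,520.00 = £71.44
Total: £25.87 + £0.00 + £71.44 = £97.31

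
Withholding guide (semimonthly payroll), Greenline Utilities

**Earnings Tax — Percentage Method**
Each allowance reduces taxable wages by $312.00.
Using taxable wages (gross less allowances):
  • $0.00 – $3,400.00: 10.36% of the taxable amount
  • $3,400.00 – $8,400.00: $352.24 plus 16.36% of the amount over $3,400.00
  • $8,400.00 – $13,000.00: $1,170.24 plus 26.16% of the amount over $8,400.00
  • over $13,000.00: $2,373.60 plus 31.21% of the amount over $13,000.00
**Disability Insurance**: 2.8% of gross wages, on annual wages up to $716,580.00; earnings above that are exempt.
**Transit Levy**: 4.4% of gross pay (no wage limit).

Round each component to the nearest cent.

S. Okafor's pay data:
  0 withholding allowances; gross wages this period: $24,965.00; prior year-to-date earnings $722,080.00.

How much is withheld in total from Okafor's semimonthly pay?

Earnings Tax: taxable = $24,965.00
  $2,373.60 + 31.21% × ($24,965.00 − $13,000.00) = $2,373.60 + 31.21% × $11,965.00 = $6,107.88
Disability Insurance: YTD $722,080.00 ≥ cap $716,580.00 → $0.00
Transit Levy: 4.4% × $24,965.00 = $1,098.46
Total: $6,107.88 + $0.00 + $1,098.46 = $7,206.34

$7,206.34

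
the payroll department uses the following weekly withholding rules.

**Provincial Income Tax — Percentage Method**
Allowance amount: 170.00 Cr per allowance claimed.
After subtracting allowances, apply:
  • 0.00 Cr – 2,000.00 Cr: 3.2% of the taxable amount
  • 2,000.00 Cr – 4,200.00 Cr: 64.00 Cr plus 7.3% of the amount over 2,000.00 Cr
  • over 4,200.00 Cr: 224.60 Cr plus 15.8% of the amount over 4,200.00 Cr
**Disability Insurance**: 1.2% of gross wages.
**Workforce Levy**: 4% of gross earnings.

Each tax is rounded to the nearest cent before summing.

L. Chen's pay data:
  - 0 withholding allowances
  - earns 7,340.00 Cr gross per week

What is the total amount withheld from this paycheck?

Provincial Income Tax: taxable = 7,340.00 Cr
  224.60 Cr + 15.8% × (7,340.00 Cr − 4,200.00 Cr) = 224.60 Cr + 15.8% × 3,140.00 Cr = 720.72 Cr
Disability Insurance: 1.2% × 7,340.00 Cr = 88.08 Cr
Workforce Levy: 4% × 7,340.00 Cr = 293.60 Cr
Total: 720.72 Cr + 88.08 Cr + 293.60 Cr = 1,102.40 Cr

1,102.40 Cr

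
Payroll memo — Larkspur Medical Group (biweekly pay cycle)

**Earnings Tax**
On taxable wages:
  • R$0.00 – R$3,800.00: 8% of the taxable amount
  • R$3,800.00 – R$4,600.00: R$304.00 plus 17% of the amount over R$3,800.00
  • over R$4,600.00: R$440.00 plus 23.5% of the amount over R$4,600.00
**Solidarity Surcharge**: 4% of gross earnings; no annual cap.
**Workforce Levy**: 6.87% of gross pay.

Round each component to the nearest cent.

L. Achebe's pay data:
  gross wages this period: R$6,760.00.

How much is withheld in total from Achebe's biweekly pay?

Earnings Tax: taxable = R$6,760.00
  R$440.00 + 23.5% × (R$6,760.00 − R$4,600.00) = R$440.00 + 23.5% × R$2,160.00 = R$947.60
Solidarity Surcharge: 4% × R$6,760.00 = R$270.40
Workforce Levy: 6.87% × R$6,760.00 = R$464.41
Total: R$947.60 + R$270.40 + R$464.41 = R$1,682.41

R$1,682.41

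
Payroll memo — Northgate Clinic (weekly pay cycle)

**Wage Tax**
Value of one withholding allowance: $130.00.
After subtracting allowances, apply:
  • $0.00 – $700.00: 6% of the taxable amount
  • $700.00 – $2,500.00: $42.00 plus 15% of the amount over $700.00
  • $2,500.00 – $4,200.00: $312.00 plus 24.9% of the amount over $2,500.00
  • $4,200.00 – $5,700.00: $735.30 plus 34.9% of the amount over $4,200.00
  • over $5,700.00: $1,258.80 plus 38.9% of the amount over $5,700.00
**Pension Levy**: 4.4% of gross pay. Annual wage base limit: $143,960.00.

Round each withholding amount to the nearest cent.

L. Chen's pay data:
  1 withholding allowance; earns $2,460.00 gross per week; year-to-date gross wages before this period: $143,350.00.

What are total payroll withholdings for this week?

Wage Tax: taxable = $2,460.00 − 1×$130.00 = $2,330.00
  $42.00 + 15% × ($2,330.00 − $700.00) = $42.00 + 15% × $1,630.00 = $286.50
Pension Levy: cap $143,960.00 − YTD $143,350.00 = $610.00 subject; 4.4% × $610.00 = $26.84
Total: $286.50 + $26.84 = $313.34

$313.34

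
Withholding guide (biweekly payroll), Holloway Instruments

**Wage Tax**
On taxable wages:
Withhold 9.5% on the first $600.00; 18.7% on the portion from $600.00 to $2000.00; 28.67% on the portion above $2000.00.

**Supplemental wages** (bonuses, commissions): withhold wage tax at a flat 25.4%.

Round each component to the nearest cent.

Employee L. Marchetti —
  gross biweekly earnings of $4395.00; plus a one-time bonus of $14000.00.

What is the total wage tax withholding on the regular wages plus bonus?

$4561.45

Wage Tax: taxable = $4395.00
  $318.80 + 28.67% × ($4395.00 − $2000.00) = $318.80 + 28.67% × $2395.00 = $1005.45
Supplemental (25.4% flat on bonus): 25.4% × $14000.00 = $3556.00
Total wage tax: $1005.45 + $3556.00 = $4561.45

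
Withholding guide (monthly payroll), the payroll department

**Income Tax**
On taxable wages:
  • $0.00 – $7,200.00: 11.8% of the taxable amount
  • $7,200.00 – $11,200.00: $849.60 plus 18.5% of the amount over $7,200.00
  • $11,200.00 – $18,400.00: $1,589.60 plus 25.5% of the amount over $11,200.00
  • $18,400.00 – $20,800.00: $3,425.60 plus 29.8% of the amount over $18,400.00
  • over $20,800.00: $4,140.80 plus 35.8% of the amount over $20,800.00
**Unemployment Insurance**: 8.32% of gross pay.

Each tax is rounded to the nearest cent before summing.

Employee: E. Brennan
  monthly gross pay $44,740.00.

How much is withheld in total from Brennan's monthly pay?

Income Tax: taxable = $44,740.00
  $4,140.80 + 35.8% × ($44,740.00 − $20,800.00) = $4,140.80 + 35.8% × $23,940.00 = $12,711.32
Unemployment Insurance: 8.32% × $44,740.00 = $3,722.37
Total: $12,711.32 + $3,722.37 = $16,433.69

$16,433.69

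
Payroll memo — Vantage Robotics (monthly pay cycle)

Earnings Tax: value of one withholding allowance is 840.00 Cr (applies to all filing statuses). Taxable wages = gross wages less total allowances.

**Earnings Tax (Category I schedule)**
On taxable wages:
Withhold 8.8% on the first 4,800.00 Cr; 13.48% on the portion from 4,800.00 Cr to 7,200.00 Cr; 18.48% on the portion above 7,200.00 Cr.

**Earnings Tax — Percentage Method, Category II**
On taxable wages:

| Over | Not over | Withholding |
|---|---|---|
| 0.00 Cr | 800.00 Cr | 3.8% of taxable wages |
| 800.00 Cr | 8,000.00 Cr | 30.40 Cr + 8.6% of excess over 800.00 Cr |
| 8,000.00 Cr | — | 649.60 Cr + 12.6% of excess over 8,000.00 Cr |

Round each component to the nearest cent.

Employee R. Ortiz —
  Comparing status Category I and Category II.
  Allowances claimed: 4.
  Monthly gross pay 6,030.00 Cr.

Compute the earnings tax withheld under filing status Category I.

Earnings Tax (Category I): taxable = 6,030.00 Cr − 4×840.00 Cr = 2,670.00 Cr
  8.8% × 2,670.00 Cr = 234.96 Cr

234.96 Cr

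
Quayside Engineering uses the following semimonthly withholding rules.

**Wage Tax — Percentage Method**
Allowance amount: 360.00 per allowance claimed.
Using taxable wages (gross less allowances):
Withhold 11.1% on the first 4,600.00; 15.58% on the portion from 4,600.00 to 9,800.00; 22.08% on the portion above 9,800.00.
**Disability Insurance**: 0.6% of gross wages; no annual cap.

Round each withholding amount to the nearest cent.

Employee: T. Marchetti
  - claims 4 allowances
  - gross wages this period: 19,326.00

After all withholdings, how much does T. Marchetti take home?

Wage Tax: taxable = 19,326.00 − 4×360.00 = 17,886.00
  1,320.76 + 22.08% × (17,886.00 − 9,800.00) = 1,320.76 + 22.08% × 8,086.00 = 3,106.15
Disability Insurance: 0.6% × 19,326.00 = 115.96
Total withheld: 3,106.15 + 115.96 = 3,222.11
Net pay: 19,326.00 − 3,222.11 = 16,103.89

16,103.89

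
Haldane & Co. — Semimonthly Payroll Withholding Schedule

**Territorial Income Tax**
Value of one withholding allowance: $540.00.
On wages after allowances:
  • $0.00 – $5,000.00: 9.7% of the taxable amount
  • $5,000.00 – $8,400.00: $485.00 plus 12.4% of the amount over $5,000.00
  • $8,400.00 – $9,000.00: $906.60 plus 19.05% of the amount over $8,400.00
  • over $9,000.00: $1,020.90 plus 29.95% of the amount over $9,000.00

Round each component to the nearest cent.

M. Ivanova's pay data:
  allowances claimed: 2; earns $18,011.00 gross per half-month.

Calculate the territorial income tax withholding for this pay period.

Territorial Income Tax: taxable = $18,011.00 − 2×$540.00 = $16,931.00
  $1,020.90 + 29.95% × ($16,931.00 − $9,000.00) = $1,020.90 + 29.95% × $7,931.00 = $3,396.23

$3,396.23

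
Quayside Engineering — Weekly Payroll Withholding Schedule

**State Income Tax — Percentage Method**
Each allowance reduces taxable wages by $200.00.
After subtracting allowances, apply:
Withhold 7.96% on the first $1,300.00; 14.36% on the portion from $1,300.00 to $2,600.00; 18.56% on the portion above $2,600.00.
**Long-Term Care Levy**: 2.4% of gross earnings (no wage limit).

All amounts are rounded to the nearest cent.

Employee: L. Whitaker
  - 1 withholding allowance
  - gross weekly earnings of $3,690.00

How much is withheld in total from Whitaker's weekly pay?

$543.90

State Income Tax: taxable = $3,690.00 − 1×$200.00 = $3,490.00
  $290.16 + 18.56% × ($3,490.00 − $2,600.00) = $290.16 + 18.56% × $890.00 = $455.34
Long-Term Care Levy: 2.4% × $3,690.00 = $88.56
Total: $455.34 + $88.56 = $543.90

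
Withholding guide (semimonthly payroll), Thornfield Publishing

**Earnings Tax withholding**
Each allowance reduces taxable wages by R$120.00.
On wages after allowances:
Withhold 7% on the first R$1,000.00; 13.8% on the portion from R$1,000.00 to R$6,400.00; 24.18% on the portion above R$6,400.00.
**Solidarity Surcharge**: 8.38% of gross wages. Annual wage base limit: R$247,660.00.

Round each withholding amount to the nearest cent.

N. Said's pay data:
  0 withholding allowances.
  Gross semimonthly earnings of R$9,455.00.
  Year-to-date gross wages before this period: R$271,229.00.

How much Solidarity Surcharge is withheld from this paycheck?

Solidarity Surcharge: YTD R$271,229.00 ≥ cap R$247,660.00 → R$0.00

R$0.00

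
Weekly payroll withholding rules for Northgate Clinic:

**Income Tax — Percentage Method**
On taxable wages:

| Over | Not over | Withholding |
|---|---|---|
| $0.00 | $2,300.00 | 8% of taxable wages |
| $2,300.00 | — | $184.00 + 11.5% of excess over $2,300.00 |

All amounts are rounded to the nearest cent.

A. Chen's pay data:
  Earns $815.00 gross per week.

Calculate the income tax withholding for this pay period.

$65.20

Income Tax: taxable = $815.00
  8% × $815.00 = $65.20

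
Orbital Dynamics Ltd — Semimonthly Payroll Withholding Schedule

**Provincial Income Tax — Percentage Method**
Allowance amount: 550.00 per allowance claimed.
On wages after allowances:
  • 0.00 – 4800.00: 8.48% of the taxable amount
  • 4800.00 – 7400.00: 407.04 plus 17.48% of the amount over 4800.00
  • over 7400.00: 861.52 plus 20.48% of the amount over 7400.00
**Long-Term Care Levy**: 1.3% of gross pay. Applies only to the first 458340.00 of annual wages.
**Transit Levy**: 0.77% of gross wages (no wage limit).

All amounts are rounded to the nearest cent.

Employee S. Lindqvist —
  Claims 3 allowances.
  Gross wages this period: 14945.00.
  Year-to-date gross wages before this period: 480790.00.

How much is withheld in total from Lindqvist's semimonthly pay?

2183.90

Provincial Income Tax: taxable = 14945.00 − 3×550.00 = 13295.00
  861.52 + 20.48% × (13295.00 − 7400.00) = 861.52 + 20.48% × 5895.00 = 2068.82
Long-Term Care Levy: YTD 480790.00 ≥ cap 458340.00 → 0.00
Transit Levy: 0.77% × 14945.00 = 115.08
Total: 2068.82 + 0.00 + 115.08 = 2183.90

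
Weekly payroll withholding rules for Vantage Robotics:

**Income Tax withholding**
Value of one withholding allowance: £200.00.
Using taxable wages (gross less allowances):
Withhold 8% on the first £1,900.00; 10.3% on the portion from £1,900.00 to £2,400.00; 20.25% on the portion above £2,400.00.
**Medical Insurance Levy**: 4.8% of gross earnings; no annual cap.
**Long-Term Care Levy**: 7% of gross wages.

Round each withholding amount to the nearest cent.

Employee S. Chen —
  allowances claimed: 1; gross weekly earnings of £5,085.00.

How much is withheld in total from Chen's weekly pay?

£1,306.74

Income Tax: taxable = £5,085.00 − 1×£200.00 = £4,885.00
  £203.50 + 20.25% × (£4,885.00 − £2,400.00) = £203.50 + 20.25% × £2,485.00 = £706.71
Medical Insurance Levy: 4.8% × £5,085.00 = £244.08
Long-Term Care Levy: 7% × £5,085.00 = £355.95
Total: £706.71 + £244.08 + £355.95 = £1,306.74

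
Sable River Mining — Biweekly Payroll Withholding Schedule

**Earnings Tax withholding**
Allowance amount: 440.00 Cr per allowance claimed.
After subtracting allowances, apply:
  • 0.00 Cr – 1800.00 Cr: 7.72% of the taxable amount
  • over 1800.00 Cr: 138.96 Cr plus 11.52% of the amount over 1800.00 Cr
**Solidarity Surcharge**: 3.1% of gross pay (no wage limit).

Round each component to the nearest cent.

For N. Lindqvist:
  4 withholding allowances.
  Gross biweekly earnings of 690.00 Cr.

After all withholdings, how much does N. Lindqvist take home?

668.61 Cr

Earnings Tax: taxable = 690.00 Cr − 4×440.00 Cr = -1070.00 Cr
  Taxable ≤ 0 → 0.00 Cr
Solidarity Surcharge: 3.1% × 690.00 Cr = 21.39 Cr
Total withheld: 0.00 Cr + 21.39 Cr = 21.39 Cr
Net pay: 690.00 Cr − 21.39 Cr = 668.61 Cr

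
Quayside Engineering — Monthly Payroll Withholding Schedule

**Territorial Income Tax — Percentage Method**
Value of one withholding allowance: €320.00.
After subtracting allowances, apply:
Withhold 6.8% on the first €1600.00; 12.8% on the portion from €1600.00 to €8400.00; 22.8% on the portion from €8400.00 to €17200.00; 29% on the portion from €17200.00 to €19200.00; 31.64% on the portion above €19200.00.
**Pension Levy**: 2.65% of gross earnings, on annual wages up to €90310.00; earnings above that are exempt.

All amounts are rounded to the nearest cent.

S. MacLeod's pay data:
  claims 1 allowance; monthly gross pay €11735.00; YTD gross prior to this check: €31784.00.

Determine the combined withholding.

Territorial Income Tax: taxable = €11735.00 − 1×€320.00 = €11415.00
  €979.20 + 22.8% × (€11415.00 − €8400.00) = €979.20 + 22.8% × €3015.00 = €1666.62
Pension Levy: 2.65% × €11735.00 = €310.98
Total: €1666.62 + €310.98 = €1977.60

€1977.60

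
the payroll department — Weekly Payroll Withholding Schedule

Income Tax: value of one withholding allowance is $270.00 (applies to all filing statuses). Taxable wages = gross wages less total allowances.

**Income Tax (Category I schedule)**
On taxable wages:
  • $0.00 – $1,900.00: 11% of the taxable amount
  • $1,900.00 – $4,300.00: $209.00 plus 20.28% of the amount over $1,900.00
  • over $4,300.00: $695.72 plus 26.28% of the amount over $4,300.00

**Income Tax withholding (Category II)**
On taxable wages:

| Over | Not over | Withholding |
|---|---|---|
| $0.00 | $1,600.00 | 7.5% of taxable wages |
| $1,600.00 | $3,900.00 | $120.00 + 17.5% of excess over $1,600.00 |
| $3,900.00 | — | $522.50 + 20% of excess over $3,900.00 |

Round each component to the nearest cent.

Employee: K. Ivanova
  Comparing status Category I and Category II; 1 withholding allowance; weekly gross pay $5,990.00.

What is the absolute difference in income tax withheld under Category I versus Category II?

Income Tax (Category I): taxable = $5,990.00 − 1×$270.00 = $5,720.00
  $695.72 + 26.28% × ($5,720.00 − $4,300.00) = $695.72 + 26.28% × $1,420.00 = $1,068.90
Income Tax (Category II): taxable = $5,990.00 − 1×$270.00 = $5,720.00
  $522.50 + 20% × ($5,720.00 − $3,900.00) = $522.50 + 20% × $1,820.00 = $886.50
Difference: |$1,068.90 − $886.50| = $182.40 (higher under Category I)

$182.40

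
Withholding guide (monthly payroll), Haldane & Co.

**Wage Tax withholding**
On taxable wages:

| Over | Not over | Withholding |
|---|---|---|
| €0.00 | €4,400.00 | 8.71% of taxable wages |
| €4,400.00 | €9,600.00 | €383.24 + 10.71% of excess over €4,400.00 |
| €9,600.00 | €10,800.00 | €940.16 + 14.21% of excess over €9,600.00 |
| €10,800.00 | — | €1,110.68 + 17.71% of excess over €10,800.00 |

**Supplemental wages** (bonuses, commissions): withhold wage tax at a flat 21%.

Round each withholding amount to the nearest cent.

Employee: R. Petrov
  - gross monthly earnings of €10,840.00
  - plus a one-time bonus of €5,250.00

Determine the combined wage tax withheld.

Wage Tax: taxable = €10,840.00
  €1,110.68 + 17.71% × (€10,840.00 − €10,800.00) = €1,110.68 + 17.71% × €40.00 = €1,117.76
Supplemental (21% flat on bonus): 21% × €5,250.00 = €1,102.50
Total wage tax: €1,117.76 + €1,102.50 = €2,220.26

€2,220.26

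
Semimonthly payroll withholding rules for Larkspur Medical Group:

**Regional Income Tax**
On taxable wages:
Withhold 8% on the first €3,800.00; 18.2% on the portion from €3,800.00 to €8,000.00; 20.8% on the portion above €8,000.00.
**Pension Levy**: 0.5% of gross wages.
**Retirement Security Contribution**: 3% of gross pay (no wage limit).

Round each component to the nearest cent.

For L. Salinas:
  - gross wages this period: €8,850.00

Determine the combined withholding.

€1,554.95

Regional Income Tax: taxable = €8,850.00
  €1,068.40 + 20.8% × (€8,850.00 − €8,000.00) = €1,068.40 + 20.8% × €850.00 = €1,245.20
Pension Levy: 0.5% × €8,850.00 = €44.25
Retirement Security Contribution: 3% × €8,850.00 = €265.50
Total: €1,245.20 + €44.25 + €265.50 = €1,554.95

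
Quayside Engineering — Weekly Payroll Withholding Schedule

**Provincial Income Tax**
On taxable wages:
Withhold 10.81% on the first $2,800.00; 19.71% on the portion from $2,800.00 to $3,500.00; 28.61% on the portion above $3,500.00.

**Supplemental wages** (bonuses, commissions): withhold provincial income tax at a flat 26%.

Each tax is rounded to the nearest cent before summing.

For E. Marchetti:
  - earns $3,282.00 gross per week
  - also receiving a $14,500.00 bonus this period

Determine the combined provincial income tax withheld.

$4,167.68

Provincial Income Tax: taxable = $3,282.00
  $302.68 + 19.71% × ($3,282.00 − $2,800.00) = $302.68 + 19.71% × $482.00 = $397.68
Supplemental (26% flat on bonus): 26% × $14,500.00 = $3,770.00
Total provincial income tax: $397.68 + $3,770.00 = $4,167.68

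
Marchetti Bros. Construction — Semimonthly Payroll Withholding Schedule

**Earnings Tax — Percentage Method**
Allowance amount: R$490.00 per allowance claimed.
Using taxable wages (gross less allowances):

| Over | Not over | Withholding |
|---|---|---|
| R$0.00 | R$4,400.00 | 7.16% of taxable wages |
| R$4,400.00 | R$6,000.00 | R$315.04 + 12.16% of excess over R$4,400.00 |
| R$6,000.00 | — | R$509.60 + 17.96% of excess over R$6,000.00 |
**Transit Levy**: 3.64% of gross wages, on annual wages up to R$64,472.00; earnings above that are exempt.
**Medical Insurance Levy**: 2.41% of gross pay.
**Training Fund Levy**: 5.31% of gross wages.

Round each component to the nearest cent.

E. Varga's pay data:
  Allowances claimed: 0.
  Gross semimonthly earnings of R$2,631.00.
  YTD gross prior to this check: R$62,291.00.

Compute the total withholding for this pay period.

Earnings Tax: taxable = R$2,631.00
  7.16% × R$2,631.00 = R$188.38
Transit Levy: cap R$64,472.00 − YTD R$62,291.00 = R$2,181.00 subject; 3.64% × R$2,181.00 = R$79.39
Medical Insurance Levy: 2.41% × R$2,631.00 = R$63.41
Training Fund Levy: 5.31% × R$2,631.00 = R$139.71
Total: R$188.38 + R$79.39 + R$63.41 + R$139.71 = R$470.89

R$470.89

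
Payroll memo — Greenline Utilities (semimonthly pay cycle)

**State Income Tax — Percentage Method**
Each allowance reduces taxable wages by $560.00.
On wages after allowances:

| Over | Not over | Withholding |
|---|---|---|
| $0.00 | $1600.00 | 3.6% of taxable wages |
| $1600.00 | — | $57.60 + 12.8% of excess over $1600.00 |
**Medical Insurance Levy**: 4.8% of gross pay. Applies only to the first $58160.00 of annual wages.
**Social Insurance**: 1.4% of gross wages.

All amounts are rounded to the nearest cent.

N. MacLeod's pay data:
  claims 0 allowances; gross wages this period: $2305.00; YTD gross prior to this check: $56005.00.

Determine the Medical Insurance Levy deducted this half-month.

Medical Insurance Levy: cap $58160.00 − YTD $56005.00 = $2155.00 subject; 4.8% × $2155.00 = $103.44

$103.44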